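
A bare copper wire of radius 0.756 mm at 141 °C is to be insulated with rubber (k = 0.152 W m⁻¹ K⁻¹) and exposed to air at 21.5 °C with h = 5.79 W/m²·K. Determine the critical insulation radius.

r_cr = 2.63 cm

For a cylinder, r_cr = k_ins/h = 0.152/5.79 = 0.0263 m = 2.63 cm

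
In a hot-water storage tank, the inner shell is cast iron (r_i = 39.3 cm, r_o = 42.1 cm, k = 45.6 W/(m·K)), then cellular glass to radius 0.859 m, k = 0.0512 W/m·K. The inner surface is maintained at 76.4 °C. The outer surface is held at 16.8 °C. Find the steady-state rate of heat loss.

Q = 31.7 W

Series thermal resistances, inner to outer:
  R_cast iron = (1/0.393 − 1/0.421)/(4πk) = 0.1692/(4π·45.6) = 2.953×10^-4 K/W
  R_cellular glass = (1/0.421 − 1/0.859)/(4πk) = 1.211/(4π·0.0512) = 1.882 K/W
ΣR = 2.953×10^-4 + 1.882 = 1.882 K/W
Q = ΔT/ΣR = (76.4 °C − 16.8 °C)/1.882 = 31.7 W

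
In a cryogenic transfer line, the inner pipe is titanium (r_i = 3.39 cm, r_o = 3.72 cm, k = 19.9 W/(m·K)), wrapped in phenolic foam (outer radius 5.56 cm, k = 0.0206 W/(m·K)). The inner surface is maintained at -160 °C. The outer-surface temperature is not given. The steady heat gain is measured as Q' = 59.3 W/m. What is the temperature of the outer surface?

Sum the resistances:
  R'_titanium = ln(0.0372/0.0339)/(2πk) = 0.09289/(2π·19.9) = 7.429×10^-4 m·K/W
  R'_phenolic foam = ln(0.0556/0.0372)/(2πk) = 0.4019/(2π·0.0206) = 3.105 m·K/W
ΣR = 3.106 m·K/W
ΔT = Q'·ΣR = 59.3 × 3.106 = 184.2 K
Heat flows inward, so T_out = T_in + ΔT = -160 + 184.2 = 24.2 °C

T_out = 24.2 °C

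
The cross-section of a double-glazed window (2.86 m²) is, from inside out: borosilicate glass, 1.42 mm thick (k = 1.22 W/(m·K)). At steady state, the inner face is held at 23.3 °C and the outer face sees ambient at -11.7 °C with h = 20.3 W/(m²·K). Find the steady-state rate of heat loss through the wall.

Series thermal resistances, inner to outer:
  R_borosilicate glass = L/(kA) = 0.00142/(1.22·2.86) = 4.070×10^-4 K/W
  R_conv,out = 1/(hA) = 1/(20.3·2.86) = 0.01722 K/W
ΣR = 4.070×10^-4 + 0.01722 = 0.01763 K/W
Q = ΔT/ΣR = (23.3 °C − -11.7 °C)/0.01763 = 1990 W

Q = 1990 W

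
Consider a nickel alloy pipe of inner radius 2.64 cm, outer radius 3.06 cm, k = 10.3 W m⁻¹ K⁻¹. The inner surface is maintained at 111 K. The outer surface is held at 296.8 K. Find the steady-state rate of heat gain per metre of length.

Q' = 81.4 kW/m

Q' = 2πk·ΔT/ln(r₂/r₁) = 2π × 10.3 × 185.8 / ln(0.0306/0.0264) = 81400 W/m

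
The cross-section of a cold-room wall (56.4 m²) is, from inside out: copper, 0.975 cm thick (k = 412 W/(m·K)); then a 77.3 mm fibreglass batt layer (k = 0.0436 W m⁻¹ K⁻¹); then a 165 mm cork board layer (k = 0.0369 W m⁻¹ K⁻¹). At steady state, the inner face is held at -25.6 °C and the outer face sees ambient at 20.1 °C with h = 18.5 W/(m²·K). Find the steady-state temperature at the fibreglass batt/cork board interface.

T = -12.7 °C

Resistance network (inner→outer):
  R_copper = L/(kA) = 0.00975/(412·56.4) = 4.196×10^-7 K/W
  R_fibreglass batt = L/(kA) = 0.0773/(0.0436·56.4) = 0.03144 K/W
  R_cork board = L/(kA) = 0.165/(0.0369·56.4) = 0.07928 K/W
  R_conv,out = 1/(hA) = 1/(18.5·56.4) = 9.584×10^-4 K/W
ΣR = 4.196×10^-7 + 0.03144 + 0.07928 + 9.584×10^-4 = 0.1117 K/W
Q = ΔT/ΣR = (-25.6 °C − 20.1 °C)/0.1117 = -409.1 W
From the inner boundary to the fibreglass batt/cork board interface, ΣR_partial = 0.03144 K/W.
T_interface = T_in − Q·ΣR_partial = -25.6 °C − (-409.1)(0.03144) = -12.7 °C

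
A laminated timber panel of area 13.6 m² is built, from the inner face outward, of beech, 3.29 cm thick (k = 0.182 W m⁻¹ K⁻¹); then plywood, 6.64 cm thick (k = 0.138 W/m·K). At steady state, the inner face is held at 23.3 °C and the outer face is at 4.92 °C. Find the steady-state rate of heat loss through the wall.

Treat each layer as a resistance in series:
  R_beech = L/(kA) = 0.0329/(0.182·13.6) = 0.01329 K/W
  R_plywood = L/(kA) = 0.0664/(0.138·13.6) = 0.03538 K/W
ΣR = 0.01329 + 0.03538 = 0.04867 K/W
Q = ΔT/ΣR = (23.3 °C − 4.92 °C)/0.04867 = 378 W

Q = 378 W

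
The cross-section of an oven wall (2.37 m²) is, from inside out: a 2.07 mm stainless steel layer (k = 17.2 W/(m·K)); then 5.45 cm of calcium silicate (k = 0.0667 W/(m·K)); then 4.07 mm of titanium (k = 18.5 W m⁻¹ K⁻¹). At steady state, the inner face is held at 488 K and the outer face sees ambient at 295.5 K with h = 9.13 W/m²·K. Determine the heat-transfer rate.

Resistance network (inner→outer):
  R_stainless steel = L/(kA) = 0.00207/(17.2·2.37) = 5.078×10^-5 K/W
  R_calcium silicate = L/(kA) = 0.0545/(0.0667·2.37) = 0.3448 K/W
  R_titanium = L/(kA) = 0.00407/(18.5·2.37) = 9.283×10^-5 K/W
  R_conv,out = 1/(hA) = 1/(9.13·2.37) = 0.04621 K/W
ΣR = 5.078×10^-5 + 0.3448 + 9.283×10^-5 + 0.04621 = 0.3912 K/W
Q = ΔT/ΣR = (488 K − 295.5 K)/0.3912 = 492 W

Q = 492 W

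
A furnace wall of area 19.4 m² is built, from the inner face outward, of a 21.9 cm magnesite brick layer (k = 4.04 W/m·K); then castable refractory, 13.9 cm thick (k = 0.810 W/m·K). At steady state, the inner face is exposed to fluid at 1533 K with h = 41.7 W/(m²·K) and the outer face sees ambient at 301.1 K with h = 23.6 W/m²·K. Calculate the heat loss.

Series thermal resistances, inner to outer:
  R_conv,in = 1/(hA) = 1/(41.7·19.4) = 0.001236 K/W
  R_magnesite brick = L/(kA) = 0.219/(4.04·19.4) = 0.002794 K/W
  R_castable refractory = L/(kA) = 0.139/(0.810·19.4) = 0.008846 K/W
  R_conv,out = 1/(hA) = 1/(23.6·19.4) = 0.002184 K/W
ΣR = 0.001236 + 0.002794 + 0.008846 + 0.002184 = 0.01506 K/W
Q = ΔT/ΣR = (1533 K − 301.1 K)/0.01506 = 81800 W

Q = 81.8 kW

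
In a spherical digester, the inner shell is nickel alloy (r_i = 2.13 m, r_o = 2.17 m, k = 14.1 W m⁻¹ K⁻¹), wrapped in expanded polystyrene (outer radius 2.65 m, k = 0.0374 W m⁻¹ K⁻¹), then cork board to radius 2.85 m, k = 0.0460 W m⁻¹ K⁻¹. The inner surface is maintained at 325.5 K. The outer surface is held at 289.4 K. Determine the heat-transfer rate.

Series thermal resistances, inner to outer:
  R_nickel alloy = (1/2.13 − 1/2.17)/(4πk) = 0.008654/(4π·14.1) = 4.884×10^-5 K/W
  R_expanded polystyrene = (1/2.17 − 1/2.65)/(4πk) = 0.08347/(4π·0.0374) = 0.1776 K/W
  R_cork board = (1/2.65 − 1/2.85)/(4πk) = 0.02648/(4π·0.0460) = 0.04581 K/W
ΣR = 4.884×10^-5 + 0.1776 + 0.04581 = 0.2235 K/W
Q = ΔT/ΣR = (325.5 K − 289.4 K)/0.2235 = 162 W

Q = 162 W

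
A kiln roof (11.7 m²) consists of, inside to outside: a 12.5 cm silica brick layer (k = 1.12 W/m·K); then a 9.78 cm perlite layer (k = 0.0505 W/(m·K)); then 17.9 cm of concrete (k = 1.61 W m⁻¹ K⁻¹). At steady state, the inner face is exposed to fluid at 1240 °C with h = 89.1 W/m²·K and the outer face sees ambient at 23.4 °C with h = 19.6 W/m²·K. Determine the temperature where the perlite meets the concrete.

T = 112 °C

Series thermal resistances, inner to outer:
  R_conv,in = 1/(hA) = 1/(89.1·11.7) = 9.593×10^-4 K/W
  R_silica brick = L/(kA) = 0.125/(1.12·11.7) = 0.009539 K/W
  R_perlite = L/(kA) = 0.0978/(0.0505·11.7) = 0.1655 K/W
  R_concrete = L/(kA) = 0.179/(1.61·11.7) = 0.009503 K/W
  R_conv,out = 1/(hA) = 1/(19.6·11.7) = 0.004361 K/W
ΣR = 9.593×10^-4 + 0.009539 + 0.1655 + 0.009503 + 0.004361 = 0.1899 K/W
Q = ΔT/ΣR = (1240 °C − 23.4 °C)/0.1899 = 6407 W
From the inner boundary to the perlite/concrete interface, ΣR_partial = 0.1760 K/W.
T_interface = T_in − Q·ΣR_partial = 1240 °C − (6407)(0.1760) = 112 °C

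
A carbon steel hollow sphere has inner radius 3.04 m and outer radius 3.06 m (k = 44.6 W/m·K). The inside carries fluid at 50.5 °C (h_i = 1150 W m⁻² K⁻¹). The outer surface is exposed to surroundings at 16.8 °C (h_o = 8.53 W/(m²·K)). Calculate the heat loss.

Treat each layer as a resistance in series:
  R_conv,in = 1/(4πr²h) = 1/(4π·3.04²·1150) = 7.488×10^-6 K/W
  R_carbon steel = (1/3.04 − 1/3.06)/(4πk) = 0.002150/(4π·44.6) = 3.836×10^-6 K/W
  R_conv,out = 1/(4πr²h) = 1/(4π·3.06²·8.53) = 9.963×10^-4 K/W
ΣR = 7.488×10^-6 + 3.836×10^-6 + 9.963×10^-4 = 0.001008 K/W
Q = ΔT/ΣR = (50.5 °C − 16.8 °C)/0.001008 = 33400 W

Q = 33.4 kW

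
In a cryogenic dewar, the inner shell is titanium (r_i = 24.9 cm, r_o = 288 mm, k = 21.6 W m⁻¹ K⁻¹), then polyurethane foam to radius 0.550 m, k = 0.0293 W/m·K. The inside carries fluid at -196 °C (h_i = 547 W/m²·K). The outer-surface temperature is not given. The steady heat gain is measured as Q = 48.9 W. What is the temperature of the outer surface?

Series resistances:
  R_conv,in = 1/(4πr²h) = 1/(4π·0.249²·547) = 0.002346 K/W
  R_titanium = (1/0.249 − 1/0.288)/(4πk) = 0.5438/(4π·21.6) = 0.002004 K/W
  R_polyurethane foam = (1/0.288 − 1/0.550)/(4πk) = 1.654/(4π·0.0293) = 4.492 K/W
ΣR = 4.497 K/W
ΔT = Q·ΣR = 48.9 × 4.497 = 219.9 K
Heat flows inward, so T_out = T_in + ΔT = -196 + 219.9 = 23.9 °C

T_out = 23.9 °C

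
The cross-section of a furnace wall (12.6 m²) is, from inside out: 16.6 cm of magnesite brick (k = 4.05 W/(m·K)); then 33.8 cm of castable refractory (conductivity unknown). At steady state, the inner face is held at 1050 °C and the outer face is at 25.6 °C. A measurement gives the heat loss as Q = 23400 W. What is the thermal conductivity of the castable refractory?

ΣR = ΔT/Q = |1050 − 25.6|/23400 = 0.04378 K/W
Known resistances:
  R_magnesite brick = L/(kA) = 0.166/(4.05·12.6) = 0.003253 K/W
R_castable refractory = ΣR − ΣR_known = 0.04378 − 0.003253 = 0.04053 K/W
L/(kA) = 0.04053 ⇒ k = 0.338/(0.04053·12.6) = 0.662 W/m·K

k = 0.662 W/m·K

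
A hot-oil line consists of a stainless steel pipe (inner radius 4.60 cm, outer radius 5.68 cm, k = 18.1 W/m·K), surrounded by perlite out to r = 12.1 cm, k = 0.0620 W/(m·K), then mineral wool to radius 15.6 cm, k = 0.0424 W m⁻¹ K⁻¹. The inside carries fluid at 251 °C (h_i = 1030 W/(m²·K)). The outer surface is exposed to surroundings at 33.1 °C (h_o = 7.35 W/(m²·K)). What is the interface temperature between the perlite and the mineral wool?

Resistance network (inner→outer):
  R'_conv,in = 1/(2πr h) = 1/(2π·0.0460·1030) = 0.003359 m·K/W
  R'_stainless steel = ln(0.0568/0.0460)/(2πk) = 0.2109/(2π·18.1) = 0.001854 m·K/W
  R'_perlite = ln(0.121/0.0568)/(2πk) = 0.7563/(2π·0.0620) = 1.941 m·K/W
  R'_mineral wool = ln(0.156/0.121)/(2πk) = 0.2541/(2π·0.0424) = 0.9537 m·K/W
  R'_conv,out = 1/(2πr h) = 1/(2π·0.156·7.35) = 0.1388 m·K/W
ΣR = 0.003359 + 0.001854 + 1.941 + 0.9537 + 0.1388 = 3.039 m·K/W
Q' = ΔT/ΣR = (251 °C − 33.1 °C)/3.039 = 71.70 W/m
From the inner boundary to the perlite/mineral wool interface, ΣR_partial = 1.946 m·K/W.
T_interface = T_in − Q'·ΣR_partial = 251 °C − (71.70)(1.946) = 111 °C

T = 111 °C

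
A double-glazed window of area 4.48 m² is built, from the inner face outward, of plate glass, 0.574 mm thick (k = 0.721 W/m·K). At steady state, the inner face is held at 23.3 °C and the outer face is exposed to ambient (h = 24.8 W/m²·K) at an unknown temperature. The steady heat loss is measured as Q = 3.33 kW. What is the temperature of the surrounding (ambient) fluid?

Sum the resistances:
  R_plate glass = L/(kA) = 5.74×10^-4/(0.721·4.48) = 1.777×10^-4 K/W
  R_conv,out = 1/(hA) = 1/(24.8·4.48) = 0.009001 K/W
ΣR = 0.009178 K/W
ΔT = Q·ΣR = 3330 × 0.009178 = 30.56 K
Heat flows outward, so T_out = T_in − ΔT = 23.3 − 30.56 = -7.26 °C

T_out = -7.26 °C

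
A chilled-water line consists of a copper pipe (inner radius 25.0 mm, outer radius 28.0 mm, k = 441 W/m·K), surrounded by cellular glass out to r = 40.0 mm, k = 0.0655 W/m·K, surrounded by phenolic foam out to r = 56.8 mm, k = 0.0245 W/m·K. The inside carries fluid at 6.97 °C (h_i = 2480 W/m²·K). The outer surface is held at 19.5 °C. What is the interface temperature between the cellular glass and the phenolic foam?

T = 10.4 °C

Resistance network (inner→outer):
  R'_conv,in = 1/(2πr h) = 1/(2π·0.0250·2480) = 0.002567 m·K/W
  R'_copper = ln(0.0280/0.0250)/(2πk) = 0.1133/(2π·441) = 4.090×10^-5 m·K/W
  R'_cellular glass = ln(0.0400/0.0280)/(2πk) = 0.3567/(2π·0.0655) = 0.8667 m·K/W
  R'_phenolic foam = ln(0.0568/0.0400)/(2πk) = 0.3507/(2π·0.0245) = 2.278 m·K/W
ΣR = 0.002567 + 4.090×10^-5 + 0.8667 + 2.278 = 3.147 m·K/W
Q' = ΔT/ΣR = (6.97 °C − 19.5 °C)/3.147 = -3.982 W/m
From the inner boundary to the cellular glass/phenolic foam interface, ΣR_partial = 0.8693 m·K/W.
T_interface = T_in − Q'·ΣR_partial = 6.97 °C − (-3.982)(0.8693) = 10.4 °C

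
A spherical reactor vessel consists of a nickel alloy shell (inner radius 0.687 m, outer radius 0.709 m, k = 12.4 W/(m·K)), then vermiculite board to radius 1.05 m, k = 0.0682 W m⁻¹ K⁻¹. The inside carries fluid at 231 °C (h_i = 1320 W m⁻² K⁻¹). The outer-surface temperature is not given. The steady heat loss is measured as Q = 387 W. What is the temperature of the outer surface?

T_out = 24.0 °C

Sum the resistances:
  R_conv,in = 1/(4πr²h) = 1/(4π·0.687²·1320) = 1.277×10^-4 K/W
  R_nickel alloy = (1/0.687 − 1/0.709)/(4πk) = 0.04517/(4π·12.4) = 2.899×10^-4 K/W
  R_vermiculite board = (1/0.709 − 1/1.05)/(4πk) = 0.4581/(4π·0.0682) = 0.5345 K/W
ΣR = 0.5349 K/W
ΔT = Q·ΣR = 387 × 0.5349 = 207.0 K
Heat flows outward, so T_out = T_in − ΔT = 231 − 207.0 = 24.0 °C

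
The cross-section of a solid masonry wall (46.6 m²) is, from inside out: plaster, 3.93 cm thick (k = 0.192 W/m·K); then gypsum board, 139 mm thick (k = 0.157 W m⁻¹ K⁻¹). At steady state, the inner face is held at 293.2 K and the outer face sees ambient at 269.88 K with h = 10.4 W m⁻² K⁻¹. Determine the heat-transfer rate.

Q = 916 W

Treat each layer as a resistance in series:
  R_plaster = L/(kA) = 0.0393/(0.192·46.6) = 0.004392 K/W
  R_gypsum board = L/(kA) = 0.139/(0.157·46.6) = 0.01900 K/W
  R_conv,out = 1/(hA) = 1/(10.4·46.6) = 0.002063 K/W
ΣR = 0.004392 + 0.01900 + 0.002063 = 0.02545 K/W
Q = ΔT/ΣR = (293.2 K − 269.88 K)/0.02545 = 916 W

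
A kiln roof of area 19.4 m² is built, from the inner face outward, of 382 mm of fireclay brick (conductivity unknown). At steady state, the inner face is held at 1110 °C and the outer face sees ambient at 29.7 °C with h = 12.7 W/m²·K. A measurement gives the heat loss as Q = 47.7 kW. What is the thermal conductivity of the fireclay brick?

k = 1.06 W/m·K

ΣR = ΔT/Q = |1110 − 29.7|/47700 = 0.02265 K/W
Known resistances:
  R_conv,out = 1/(hA) = 1/(12.7·19.4) = 0.004059 K/W
R_fireclay brick = ΣR − ΣR_known = 0.02265 − 0.004059 = 0.01859 K/W
L/(kA) = 0.01859 ⇒ k = 0.382/(0.01859·19.4) = 1.06 W/m·K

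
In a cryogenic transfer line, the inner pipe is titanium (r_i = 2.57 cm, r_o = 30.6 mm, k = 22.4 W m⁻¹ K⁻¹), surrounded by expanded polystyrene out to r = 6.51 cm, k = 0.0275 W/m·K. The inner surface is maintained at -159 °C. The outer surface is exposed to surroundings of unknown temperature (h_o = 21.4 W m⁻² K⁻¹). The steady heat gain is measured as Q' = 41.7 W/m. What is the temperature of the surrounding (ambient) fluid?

T_out = 28.0 °C

Series resistances:
  R'_titanium = ln(0.0306/0.0257)/(2πk) = 0.1745/(2π·22.4) = 0.001240 m·K/W
  R'_expanded polystyrene = ln(0.0651/0.0306)/(2πk) = 0.7549/(2π·0.0275) = 4.369 m·K/W
  R'_conv,out = 1/(2πr h) = 1/(2π·0.0651·21.4) = 0.1142 m·K/W
ΣR = 4.485 m·K/W
ΔT = Q'·ΣR = 41.7 × 4.485 = 187.0 K
Heat flows inward, so T_out = T_in + ΔT = -159 + 187.0 = 28.0 °C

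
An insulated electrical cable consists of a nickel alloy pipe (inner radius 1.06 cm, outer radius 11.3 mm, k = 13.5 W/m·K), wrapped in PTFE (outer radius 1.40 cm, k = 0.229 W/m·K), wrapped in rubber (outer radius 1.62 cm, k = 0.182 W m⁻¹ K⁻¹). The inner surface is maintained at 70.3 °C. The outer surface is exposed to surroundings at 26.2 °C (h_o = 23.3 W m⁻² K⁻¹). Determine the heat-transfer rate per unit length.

Q' = 63.1 W/m

Resistance network (inner→outer):
  R'_nickel alloy = ln(0.0113/0.0106)/(2πk) = 0.06395/(2π·13.5) = 7.539×10^-4 m·K/W
  R'_PTFE = ln(0.0140/0.0113)/(2πk) = 0.2143/(2π·0.229) = 0.1489 m·K/W
  R'_rubber = ln(0.0162/0.0140)/(2πk) = 0.1460/(2π·0.182) = 0.1276 m·K/W
  R'_conv,out = 1/(2πr h) = 1/(2π·0.0162·23.3) = 0.4216 m·K/W
ΣR = 7.539×10^-4 + 0.1489 + 0.1276 + 0.4216 = 0.6989 m·K/W
Q' = ΔT/ΣR = (70.3 °C − 26.2 °C)/0.6989 = 63.1 W/m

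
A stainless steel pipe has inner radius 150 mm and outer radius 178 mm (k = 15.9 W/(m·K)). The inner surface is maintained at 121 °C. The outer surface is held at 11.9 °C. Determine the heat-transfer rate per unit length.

Q' = 63.7 kW/m

Q' = 2πk·ΔT/ln(r₂/r₁) = 2π × 15.9 × 109.1 / ln(0.178/0.150) = 63700 W/m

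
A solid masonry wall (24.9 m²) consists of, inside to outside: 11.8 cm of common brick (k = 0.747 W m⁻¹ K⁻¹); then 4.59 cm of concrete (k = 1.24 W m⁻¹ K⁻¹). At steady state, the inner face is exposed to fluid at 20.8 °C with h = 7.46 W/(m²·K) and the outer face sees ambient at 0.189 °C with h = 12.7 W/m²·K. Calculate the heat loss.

Resistance network (inner→outer):
  R_conv,in = 1/(hA) = 1/(7.46·24.9) = 0.005383 K/W
  R_common brick = L/(kA) = 0.118/(0.747·24.9) = 0.006344 K/W
  R_concrete = L/(kA) = 0.0459/(1.24·24.9) = 0.001487 K/W
  R_conv,out = 1/(hA) = 1/(12.7·24.9) = 0.003162 K/W
ΣR = 0.005383 + 0.006344 + 0.001487 + 0.003162 = 0.01638 K/W
Q = ΔT/ΣR = (20.8 °C − 0.189 °C)/0.01638 = 1260 W

Q = 1260 W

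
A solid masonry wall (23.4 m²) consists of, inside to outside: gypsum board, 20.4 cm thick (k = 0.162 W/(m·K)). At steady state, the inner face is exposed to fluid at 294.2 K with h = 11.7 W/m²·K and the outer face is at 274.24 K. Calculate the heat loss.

Resistance network (inner→outer):
  R_conv,in = 1/(hA) = 1/(11.7·23.4) = 0.003653 K/W
  R_gypsum board = L/(kA) = 0.204/(0.162·23.4) = 0.05381 K/W
ΣR = 0.003653 + 0.05381 = 0.05746 K/W
Q = ΔT/ΣR = (294.2 K − 274.24 K)/0.05746 = 347 W

Q = 347 W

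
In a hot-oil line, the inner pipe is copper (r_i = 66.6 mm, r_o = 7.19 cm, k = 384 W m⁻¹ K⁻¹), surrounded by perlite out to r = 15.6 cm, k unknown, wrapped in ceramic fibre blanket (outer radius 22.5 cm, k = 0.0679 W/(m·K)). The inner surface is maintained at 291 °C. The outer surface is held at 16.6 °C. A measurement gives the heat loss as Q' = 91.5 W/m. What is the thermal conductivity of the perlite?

k = 0.0576 W/m·K

ΣR = ΔT/Q' = |291 − 16.6|/91.5 = 2.999 m·K/W
Known resistances:
  R'_copper = ln(0.0719/0.0666)/(2πk) = 0.07657/(2π·384) = 3.174×10^-5 m·K/W
  R'_ceramic fibre blanket = ln(0.225/0.156)/(2πk) = 0.3662/(2π·0.0679) = 0.8585 m·K/W
R_perlite = ΣR − ΣR_known = 2.999 − 0.8585 = 2.141 m·K/W
ln(r₂/r₁)/(2πk) = 2.141 ⇒ k = 0.7746/(2π·2.141) = 0.0576 W/m·K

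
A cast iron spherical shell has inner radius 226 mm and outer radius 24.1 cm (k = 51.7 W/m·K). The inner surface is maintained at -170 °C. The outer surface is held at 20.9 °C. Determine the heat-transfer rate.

Q = 4πk·ΔT/(1/r₁ − 1/r₂) = 4π × 51.7 × 190.9 / (1/0.226 − 1/0.241) = 4.50×10^5 W

Q = 4.50×10^5 W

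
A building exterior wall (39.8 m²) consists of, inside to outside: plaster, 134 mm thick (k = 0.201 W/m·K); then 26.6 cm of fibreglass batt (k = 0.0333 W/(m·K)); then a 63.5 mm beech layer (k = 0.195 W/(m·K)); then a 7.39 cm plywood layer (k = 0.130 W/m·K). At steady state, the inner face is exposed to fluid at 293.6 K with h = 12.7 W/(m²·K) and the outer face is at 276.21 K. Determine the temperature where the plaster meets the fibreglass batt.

Series thermal resistances, inner to outer:
  R_conv,in = 1/(hA) = 1/(12.7·39.8) = 0.001978 K/W
  R_plaster = L/(kA) = 0.134/(0.201·39.8) = 0.01675 K/W
  R_fibreglass batt = L/(kA) = 0.266/(0.0333·39.8) = 0.2007 K/W
  R_beech = L/(kA) = 0.0635/(0.195·39.8) = 0.008182 K/W
  R_plywood = L/(kA) = 0.0739/(0.130·39.8) = 0.01428 K/W
ΣR = 0.001978 + 0.01675 + 0.2007 + 0.008182 + 0.01428 = 0.2419 K/W
Q = ΔT/ΣR = (293.6 K − 276.21 K)/0.2419 = 71.89 W
From the inner boundary to the plaster/fibreglass batt interface, ΣR_partial = 0.01873 K/W.
T_interface = T_in − Q·ΣR_partial = 293.6 K − (71.89)(0.01873) = 292.3 K

T = 292.3 K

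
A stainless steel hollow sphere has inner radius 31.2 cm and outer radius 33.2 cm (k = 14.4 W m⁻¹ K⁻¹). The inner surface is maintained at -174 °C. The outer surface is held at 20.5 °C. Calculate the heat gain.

Q = 4πk·ΔT/(1/r₁ − 1/r₂) = 4π × 14.4 × 194.5 / (1/0.312 − 1/0.332) = 1.82×10^5 W

Q = 182 kW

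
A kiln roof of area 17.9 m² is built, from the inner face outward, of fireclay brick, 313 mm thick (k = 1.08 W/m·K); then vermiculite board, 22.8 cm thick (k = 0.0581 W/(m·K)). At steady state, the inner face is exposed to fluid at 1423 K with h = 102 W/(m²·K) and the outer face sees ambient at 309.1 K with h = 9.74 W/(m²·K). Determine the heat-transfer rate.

Series thermal resistances, inner to outer:
  R_conv,in = 1/(hA) = 1/(102·17.9) = 5.477×10^-4 K/W
  R_fireclay brick = L/(kA) = 0.313/(1.08·17.9) = 0.01619 K/W
  R_vermiculite board = L/(kA) = 0.228/(0.0581·17.9) = 0.2192 K/W
  R_conv,out = 1/(hA) = 1/(9.74·17.9) = 0.005736 K/W
ΣR = 5.477×10^-4 + 0.01619 + 0.2192 + 0.005736 = 0.2417 K/W
Q = ΔT/ΣR = (1423 K − 309.1 K)/0.2417 = 4610 W

Q = 4.61 kW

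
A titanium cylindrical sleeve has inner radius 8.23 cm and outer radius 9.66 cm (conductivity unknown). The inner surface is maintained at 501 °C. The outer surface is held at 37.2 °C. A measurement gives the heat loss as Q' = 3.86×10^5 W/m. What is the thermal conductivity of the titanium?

k = 21.2 W/m·K

ΣR = ΔT/Q' = |501 − 37.2|/3.86×10^5 = 0.001202 m·K/W
ln(r₂/r₁)/(2πk) = 0.001202 ⇒ k = 0.1602/(2π·0.001202) = 21.2 W/m·K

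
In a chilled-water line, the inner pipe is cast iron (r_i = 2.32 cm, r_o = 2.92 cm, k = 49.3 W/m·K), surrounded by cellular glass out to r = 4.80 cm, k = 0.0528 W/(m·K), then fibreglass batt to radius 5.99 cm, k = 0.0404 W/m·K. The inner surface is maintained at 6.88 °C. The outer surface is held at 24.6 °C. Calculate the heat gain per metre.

Resistance network (inner→outer):
  R'_cast iron = ln(0.0292/0.0232)/(2πk) = 0.2300/(2π·49.3) = 7.426×10^-4 m·K/W
  R'_cellular glass = ln(0.0480/0.0292)/(2πk) = 0.4970/(2π·0.0528) = 1.498 m·K/W
  R'_fibreglass batt = ln(0.0599/0.0480)/(2πk) = 0.2215/(2π·0.0404) = 0.8725 m·K/W
ΣR = 7.426×10^-4 + 1.498 + 0.8725 = 2.371 m·K/W
Q' = ΔT/ΣR = (6.88 °C − 24.6 °C)/2.371 = -7.47 W/m
(Negative Q' ⇒ heat flows inward; heat gain = 7.47 W/m.)

Q' = 7.47 W/m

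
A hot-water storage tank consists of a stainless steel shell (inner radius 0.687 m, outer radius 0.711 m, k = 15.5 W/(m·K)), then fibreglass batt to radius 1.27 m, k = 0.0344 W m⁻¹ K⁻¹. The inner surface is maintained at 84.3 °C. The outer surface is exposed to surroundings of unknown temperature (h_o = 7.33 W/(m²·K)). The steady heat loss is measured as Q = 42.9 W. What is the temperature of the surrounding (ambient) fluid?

T_out = 22.6 °C

Sum the resistances:
  R_stainless steel = (1/0.687 − 1/0.711)/(4πk) = 0.04913/(4π·15.5) = 2.523×10^-4 K/W
  R_fibreglass batt = (1/0.711 − 1/1.27)/(4πk) = 0.6191/(4π·0.0344) = 1.432 K/W
  R_conv,out = 1/(4πr²h) = 1/(4π·1.27²·7.33) = 0.006731 K/W
ΣR = 1.439 K/W
ΔT = Q·ΣR = 42.9 × 1.439 = 61.73 K
Heat flows outward, so T_out = T_in − ΔT = 84.3 − 61.73 = 22.6 °C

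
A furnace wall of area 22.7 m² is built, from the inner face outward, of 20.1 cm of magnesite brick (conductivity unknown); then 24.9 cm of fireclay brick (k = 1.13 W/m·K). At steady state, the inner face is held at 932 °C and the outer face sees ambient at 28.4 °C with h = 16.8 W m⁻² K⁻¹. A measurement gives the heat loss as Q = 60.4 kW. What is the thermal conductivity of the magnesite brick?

ΣR = ΔT/Q = |932 − 28.4|/60400 = 0.01496 K/W
Known resistances:
  R_fireclay brick = L/(kA) = 0.249/(1.13·22.7) = 0.009707 K/W
  R_conv,out = 1/(hA) = 1/(16.8·22.7) = 0.002622 K/W
R_magnesite brick = ΣR − ΣR_known = 0.01496 − 0.01233 = 0.002630 K/W
L/(kA) = 0.002630 ⇒ k = 0.201/(0.002630·22.7) = 3.37 W/m·K

k = 3.37 W/m·K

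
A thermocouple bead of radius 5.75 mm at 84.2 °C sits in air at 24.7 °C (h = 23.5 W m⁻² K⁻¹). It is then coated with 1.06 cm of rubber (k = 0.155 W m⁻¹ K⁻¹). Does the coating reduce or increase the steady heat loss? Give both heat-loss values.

Critical radius for a sphere: r_cr = 2k/h = 0.0132 m = 1.32 cm.
Outer radius after coating: r₂ = 0.00575 + 0.0106 = 0.01635 m.
r₁ < r_cr < r₂: heat loss rises to a maximum at r_cr then falls. Whether the coating helps depends on whether Q(r₂) has dropped back below Q(r₁).
Bare: R = 1/(4πr₁²h) = 102.4 K/W; Q = 59.5/102.4 = 0.581 W.
Coated: R = R_cond + R_conv = 70.55 K/W; Q = 59.5/70.55 = 0.843 W.

increases: 0.581 → 0.843 W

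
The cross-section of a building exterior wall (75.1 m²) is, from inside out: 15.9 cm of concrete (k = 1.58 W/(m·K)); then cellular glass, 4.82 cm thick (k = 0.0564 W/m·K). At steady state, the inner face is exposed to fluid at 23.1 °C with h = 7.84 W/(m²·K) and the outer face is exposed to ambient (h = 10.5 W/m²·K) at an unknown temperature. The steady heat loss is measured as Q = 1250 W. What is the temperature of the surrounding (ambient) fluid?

Sum the resistances:
  R_conv,in = 1/(hA) = 1/(7.84·75.1) = 0.001698 K/W
  R_concrete = L/(kA) = 0.159/(1.58·75.1) = 0.001340 K/W
  R_cellular glass = L/(kA) = 0.0482/(0.0564·75.1) = 0.01138 K/W
  R_conv,out = 1/(hA) = 1/(10.5·75.1) = 0.001268 K/W
ΣR = 0.01569 K/W
ΔT = Q·ΣR = 1250 × 0.01569 = 19.61 K
Heat flows outward, so T_out = T_in − ΔT = 23.1 − 19.61 = 3.49 °C

T_out = 3.49 °C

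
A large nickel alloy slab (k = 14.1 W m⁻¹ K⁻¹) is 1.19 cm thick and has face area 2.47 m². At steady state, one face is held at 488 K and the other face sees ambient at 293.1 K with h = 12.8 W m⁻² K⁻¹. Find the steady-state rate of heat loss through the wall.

Q = 6.10 kW

Resistance network (inner→outer):
  R_nickel alloy = L/(kA) = 0.0119/(14.1·2.47) = 3.417×10^-4 K/W
  R_conv,out = 1/(hA) = 1/(12.8·2.47) = 0.03163 K/W
ΣR = 3.417×10^-4 + 0.03163 = 0.03197 K/W
Q = ΔT/ΣR = (488 K − 293.1 K)/0.03197 = 6100 W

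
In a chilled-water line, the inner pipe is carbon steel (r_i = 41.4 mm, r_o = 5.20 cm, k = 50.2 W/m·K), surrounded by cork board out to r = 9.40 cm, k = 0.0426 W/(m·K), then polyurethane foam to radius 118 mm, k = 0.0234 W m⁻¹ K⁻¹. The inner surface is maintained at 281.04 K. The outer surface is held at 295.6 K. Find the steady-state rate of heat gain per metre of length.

Treat each layer as a resistance in series:
  R'_carbon steel = ln(0.0520/0.0414)/(2πk) = 0.2280/(2π·50.2) = 7.227×10^-4 m·K/W
  R'_cork board = ln(0.0940/0.0520)/(2πk) = 0.5921/(2π·0.0426) = 2.212 m·K/W
  R'_polyurethane foam = ln(0.118/0.0940)/(2πk) = 0.2274/(2π·0.0234) = 1.547 m·K/W
ΣR = 7.227×10^-4 + 2.212 + 1.547 = 3.760 m·K/W
Q' = ΔT/ΣR = (281.04 K − 295.6 K)/3.760 = -3.87 W/m
(Negative Q' ⇒ heat flows inward; heat gain = 3.87 W/m.)

Q' = 3.87 W/m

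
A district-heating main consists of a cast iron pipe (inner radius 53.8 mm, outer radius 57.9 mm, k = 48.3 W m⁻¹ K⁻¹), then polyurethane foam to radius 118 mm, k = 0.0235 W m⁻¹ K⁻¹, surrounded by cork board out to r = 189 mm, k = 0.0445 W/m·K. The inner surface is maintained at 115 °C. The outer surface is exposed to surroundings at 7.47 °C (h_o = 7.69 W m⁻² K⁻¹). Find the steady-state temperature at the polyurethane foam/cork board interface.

Treat each layer as a resistance in series:
  R'_cast iron = ln(0.0579/0.0538)/(2πk) = 0.07344/(2π·48.3) = 2.420×10^-4 m·K/W
  R'_polyurethane foam = ln(0.118/0.0579)/(2πk) = 0.7120/(2π·0.0235) = 4.822 m·K/W
  R'_cork board = ln(0.189/0.118)/(2πk) = 0.4711/(2π·0.0445) = 1.685 m·K/W
  R'_conv,out = 1/(2πr h) = 1/(2π·0.189·7.69) = 0.1095 m·K/W
ΣR = 2.420×10^-4 + 4.822 + 1.685 + 0.1095 = 6.617 m·K/W
Q' = ΔT/ΣR = (115 °C − 7.47 °C)/6.617 = 16.25 W/m
From the inner boundary to the polyurethane foam/cork board interface, ΣR_partial = 4.822 m·K/W.
T_interface = T_in − Q'·ΣR_partial = 115 °C − (16.25)(4.822) = 36.6 °C

T = 36.6 °C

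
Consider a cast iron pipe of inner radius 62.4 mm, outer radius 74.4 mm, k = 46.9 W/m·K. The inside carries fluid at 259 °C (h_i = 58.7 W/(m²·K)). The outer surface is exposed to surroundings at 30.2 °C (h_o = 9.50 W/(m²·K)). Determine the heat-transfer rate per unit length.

Q' = 850 W/m

Series thermal resistances, inner to outer:
  R'_conv,in = 1/(2πr h) = 1/(2π·0.0624·58.7) = 0.04345 m·K/W
  R'_cast iron = ln(0.0744/0.0624)/(2πk) = 0.1759/(2π·46.9) = 5.969×10^-4 m·K/W
  R'_conv,out = 1/(2πr h) = 1/(2π·0.0744·9.50) = 0.2252 m·K/W
ΣR = 0.04345 + 5.969×10^-4 + 0.2252 = 0.2692 m·K/W
Q' = ΔT/ΣR = (259 °C − 30.2 °C)/0.2692 = 850 W/m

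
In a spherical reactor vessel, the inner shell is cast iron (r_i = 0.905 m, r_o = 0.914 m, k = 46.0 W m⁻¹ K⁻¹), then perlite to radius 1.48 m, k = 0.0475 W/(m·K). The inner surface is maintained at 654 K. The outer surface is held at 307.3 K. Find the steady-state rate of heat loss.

Resistance network (inner→outer):
  R_cast iron = (1/0.905 − 1/0.914)/(4πk) = 0.01088/(4π·46.0) = 1.882×10^-5 K/W
  R_perlite = (1/0.914 − 1/1.48)/(4πk) = 0.4184/(4π·0.0475) = 0.7010 K/W
ΣR = 1.882×10^-5 + 0.7010 = 0.7010 K/W
Q = ΔT/ΣR = (654 K − 307.3 K)/0.7010 = 495 W

Q = 495 W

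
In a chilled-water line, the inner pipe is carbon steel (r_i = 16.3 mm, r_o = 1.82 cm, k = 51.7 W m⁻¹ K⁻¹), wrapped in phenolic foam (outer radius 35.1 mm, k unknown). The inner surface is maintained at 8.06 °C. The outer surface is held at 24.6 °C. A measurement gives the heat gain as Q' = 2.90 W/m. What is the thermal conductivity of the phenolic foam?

k = 0.0183 W/m·K

ΣR = ΔT/Q' = |8.06 − 24.6|/2.90 = 5.703 m·K/W
Known resistances:
  R'_carbon steel = ln(0.0182/0.0163)/(2πk) = 0.1103/(2π·51.7) = 3.394×10^-4 m·K/W
R_phenolic foam = ΣR − ΣR_known = 5.703 − 3.394×10^-4 = 5.703 m·K/W
ln(r₂/r₁)/(2πk) = 5.703 ⇒ k = 0.6568/(2π·5.703) = 0.0183 W/m·K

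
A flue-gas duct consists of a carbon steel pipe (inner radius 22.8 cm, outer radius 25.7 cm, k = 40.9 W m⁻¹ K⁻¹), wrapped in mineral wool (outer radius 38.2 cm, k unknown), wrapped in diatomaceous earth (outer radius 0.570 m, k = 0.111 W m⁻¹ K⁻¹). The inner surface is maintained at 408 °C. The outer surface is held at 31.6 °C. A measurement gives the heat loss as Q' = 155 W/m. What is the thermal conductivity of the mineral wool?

ΣR = ΔT/Q' = |408 − 31.6|/155 = 2.428 m·K/W
Known resistances:
  R'_carbon steel = ln(0.257/0.228)/(2πk) = 0.1197/(2π·40.9) = 4.659×10^-4 m·K/W
  R'_diatomaceous earth = ln(0.570/0.382)/(2πk) = 0.4002/(2π·0.111) = 0.5738 m·K/W
R_mineral wool = ΣR − ΣR_known = 2.428 − 0.5743 = 1.854 m·K/W
ln(r₂/r₁)/(2πk) = 1.854 ⇒ k = 0.3963/(2π·1.854) = 0.0340 W/m·K

k = 0.0340 W/m·K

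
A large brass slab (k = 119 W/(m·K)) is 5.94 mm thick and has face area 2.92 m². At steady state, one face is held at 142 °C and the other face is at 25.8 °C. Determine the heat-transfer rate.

Q = 6.80×10^6 W

Q = kA·ΔT/L = 119 × 2.92 × |142 °C − 25.8 °C| / 0.00594 = 6.80×10^6 W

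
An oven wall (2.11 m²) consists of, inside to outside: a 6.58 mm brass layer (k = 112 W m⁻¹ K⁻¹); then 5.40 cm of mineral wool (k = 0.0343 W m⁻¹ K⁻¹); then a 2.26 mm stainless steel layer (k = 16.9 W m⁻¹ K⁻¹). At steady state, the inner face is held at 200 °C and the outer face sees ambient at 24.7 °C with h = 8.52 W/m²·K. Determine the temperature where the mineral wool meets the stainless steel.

T = 36.9 °C

Resistance network (inner→outer):
  R_brass = L/(kA) = 0.00658/(112·2.11) = 2.784×10^-5 K/W
  R_mineral wool = L/(kA) = 0.0540/(0.0343·2.11) = 0.7461 K/W
  R_stainless steel = L/(kA) = 0.00226/(16.9·2.11) = 6.338×10^-5 K/W
  R_conv,out = 1/(hA) = 1/(8.52·2.11) = 0.05563 K/W
ΣR = 2.784×10^-5 + 0.7461 + 6.338×10^-5 + 0.05563 = 0.8018 K/W
Q = ΔT/ΣR = (200 °C − 24.7 °C)/0.8018 = 218.6 W
From the inner boundary to the mineral wool/stainless steel interface, ΣR_partial = 0.7461 K/W.
T_interface = T_in − Q·ΣR_partial = 200 °C − (218.6)(0.7461) = 36.9 °C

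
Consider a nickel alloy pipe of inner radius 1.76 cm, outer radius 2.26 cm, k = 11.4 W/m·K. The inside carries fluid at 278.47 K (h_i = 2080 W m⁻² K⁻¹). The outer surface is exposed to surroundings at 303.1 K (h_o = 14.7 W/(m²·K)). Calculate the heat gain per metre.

Resistance network (inner→outer):
  R'_conv,in = 1/(2πr h) = 1/(2π·0.0176·2080) = 0.004348 m·K/W
  R'_nickel alloy = ln(0.0226/0.0176)/(2πk) = 0.2501/(2π·11.4) = 0.003491 m·K/W
  R'_conv,out = 1/(2πr h) = 1/(2π·0.0226·14.7) = 0.4791 m·K/W
ΣR = 0.004348 + 0.003491 + 0.4791 = 0.4869 m·K/W
Q' = ΔT/ΣR = (278.47 K − 303.1 K)/0.4869 = -50.6 W/m
(Negative Q' ⇒ heat flows inward; heat gain = 50.6 W/m.)

Q' = 50.6 W/m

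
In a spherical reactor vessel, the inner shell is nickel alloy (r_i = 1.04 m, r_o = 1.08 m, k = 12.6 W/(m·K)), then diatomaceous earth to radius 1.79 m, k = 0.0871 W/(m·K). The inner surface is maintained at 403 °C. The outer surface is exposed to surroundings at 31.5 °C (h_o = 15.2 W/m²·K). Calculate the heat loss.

Q = 1100 W

Treat each layer as a resistance in series:
  R_nickel alloy = (1/1.04 − 1/1.08)/(4πk) = 0.03561/(4π·12.6) = 2.249×10^-4 K/W
  R_diatomaceous earth = (1/1.08 − 1/1.79)/(4πk) = 0.3673/(4π·0.0871) = 0.3355 K/W
  R_conv,out = 1/(4πr²h) = 1/(4π·1.79²·15.2) = 0.001634 K/W
ΣR = 2.249×10^-4 + 0.3355 + 0.001634 = 0.3374 K/W
Q = ΔT/ΣR = (403 °C − 31.5 °C)/0.3374 = 1100 W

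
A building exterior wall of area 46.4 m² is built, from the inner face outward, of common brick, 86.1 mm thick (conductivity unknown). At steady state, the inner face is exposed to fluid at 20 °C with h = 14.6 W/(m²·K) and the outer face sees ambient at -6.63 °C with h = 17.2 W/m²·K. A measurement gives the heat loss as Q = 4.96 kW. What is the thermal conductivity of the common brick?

ΣR = ΔT/Q = |20 − -6.63|/4960 = 0.005369 K/W
Known resistances:
  R_conv,in = 1/(hA) = 1/(14.6·46.4) = 0.001476 K/W
  R_conv,out = 1/(hA) = 1/(17.2·46.4) = 0.001253 K/W
R_common brick = ΣR − ΣR_known = 0.005369 − 0.002729 = 0.002640 K/W
L/(kA) = 0.002640 ⇒ k = 0.0861/(0.002640·46.4) = 0.703 W/m·K

k = 0.703 W/m·K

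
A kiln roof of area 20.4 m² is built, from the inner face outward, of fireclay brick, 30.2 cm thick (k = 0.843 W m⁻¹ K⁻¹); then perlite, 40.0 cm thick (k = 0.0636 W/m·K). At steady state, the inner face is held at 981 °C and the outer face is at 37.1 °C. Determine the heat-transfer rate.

Q = 2.90 kW

Resistance network (inner→outer):
  R_fireclay brick = L/(kA) = 0.302/(0.843·20.4) = 0.01756 K/W
  R_perlite = L/(kA) = 0.400/(0.0636·20.4) = 0.3083 K/W
ΣR = 0.01756 + 0.3083 = 0.3259 K/W
Q = ΔT/ΣR = (981 °C − 37.1 °C)/0.3259 = 2900 W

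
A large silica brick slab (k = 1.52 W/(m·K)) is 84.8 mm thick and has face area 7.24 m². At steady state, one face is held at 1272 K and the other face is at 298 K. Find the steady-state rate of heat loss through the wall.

Q = kA·ΔT/L = 1.52 × 7.24 × |1272 K − 298 K| / 0.0848 = 1.26×10^5 W

Q = 1.26×10^5 W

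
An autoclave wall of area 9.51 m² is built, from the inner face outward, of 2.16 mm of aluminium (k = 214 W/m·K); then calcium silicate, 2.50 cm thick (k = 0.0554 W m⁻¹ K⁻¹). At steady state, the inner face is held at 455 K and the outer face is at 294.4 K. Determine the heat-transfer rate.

Resistance network (inner→outer):
  R_aluminium = L/(kA) = 0.00216/(214·9.51) = 1.061×10^-6 K/W
  R_calcium silicate = L/(kA) = 0.0250/(0.0554·9.51) = 0.04745 K/W
ΣR = 1.061×10^-6 + 0.04745 = 0.04745 K/W
Q = ΔT/ΣR = (455 K − 294.4 K)/0.04745 = 3380 W

Q = 3380 W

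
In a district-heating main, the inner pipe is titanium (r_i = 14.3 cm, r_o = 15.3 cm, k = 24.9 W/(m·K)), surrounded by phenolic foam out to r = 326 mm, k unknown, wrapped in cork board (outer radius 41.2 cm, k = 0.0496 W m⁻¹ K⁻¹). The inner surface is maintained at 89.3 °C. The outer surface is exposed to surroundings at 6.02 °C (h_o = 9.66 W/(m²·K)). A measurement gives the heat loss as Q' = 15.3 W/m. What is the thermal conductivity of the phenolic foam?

ΣR = ΔT/Q' = |89.3 − 6.02|/15.3 = 5.443 m·K/W
Known resistances:
  R'_titanium = ln(0.153/0.143)/(2πk) = 0.06759/(2π·24.9) = 4.320×10^-4 m·K/W
  R'_cork board = ln(0.412/0.326)/(2πk) = 0.2341/(2π·0.0496) = 0.7513 m·K/W
  R'_conv,out = 1/(2πr h) = 1/(2π·0.412·9.66) = 0.03999 m·K/W
R_phenolic foam = ΣR − ΣR_known = 5.443 − 0.7917 = 4.651 m·K/W
ln(r₂/r₁)/(2πk) = 4.651 ⇒ k = 0.7565/(2π·4.651) = 0.0259 W/m·K

k = 0.0259 W/m·K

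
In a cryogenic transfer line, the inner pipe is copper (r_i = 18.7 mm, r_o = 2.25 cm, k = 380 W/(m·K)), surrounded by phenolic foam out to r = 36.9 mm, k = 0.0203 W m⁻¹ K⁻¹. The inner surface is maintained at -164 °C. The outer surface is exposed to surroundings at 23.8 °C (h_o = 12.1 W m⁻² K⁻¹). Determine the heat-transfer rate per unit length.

Q' = 44.3 W/m

Resistance network (inner→outer):
  R'_copper = ln(0.0225/0.0187)/(2πk) = 0.1850/(2π·380) = 7.748×10^-5 m·K/W
  R'_phenolic foam = ln(0.0369/0.0225)/(2πk) = 0.4947/(2π·0.0203) = 3.878 m·K/W
  R'_conv,out = 1/(2πr h) = 1/(2π·0.0369·12.1) = 0.3565 m·K/W
ΣR = 7.748×10^-5 + 3.878 + 0.3565 = 4.235 m·K/W
Q' = ΔT/ΣR = (-164 °C − 23.8 °C)/4.235 = -44.3 W/m
(Negative Q' ⇒ heat flows inward; heat gain = 44.3 W/m.)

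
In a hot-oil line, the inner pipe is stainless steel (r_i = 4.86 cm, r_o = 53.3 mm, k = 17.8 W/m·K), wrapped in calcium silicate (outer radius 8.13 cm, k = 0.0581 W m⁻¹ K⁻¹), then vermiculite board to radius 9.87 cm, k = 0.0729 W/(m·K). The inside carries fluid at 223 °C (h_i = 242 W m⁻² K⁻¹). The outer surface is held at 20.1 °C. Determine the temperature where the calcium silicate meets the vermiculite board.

Resistance network (inner→outer):
  R'_conv,in = 1/(2πr h) = 1/(2π·0.0486·242) = 0.01353 m·K/W
  R'_stainless steel = ln(0.0533/0.0486)/(2πk) = 0.09231/(2π·17.8) = 8.254×10^-4 m·K/W
  R'_calcium silicate = ln(0.0813/0.0533)/(2πk) = 0.4222/(2π·0.0581) = 1.157 m·K/W
  R'_vermiculite board = ln(0.0987/0.0813)/(2πk) = 0.1939/(2π·0.0729) = 0.4234 m·K/W
ΣR = 0.01353 + 8.254×10^-4 + 1.157 + 0.4234 = 1.595 m·K/W
Q' = ΔT/ΣR = (223 °C − 20.1 °C)/1.595 = 127.2 W/m
From the inner boundary to the calcium silicate/vermiculite board interface, ΣR_partial = 1.171 m·K/W.
T_interface = T_in − Q'·ΣR_partial = 223 °C − (127.2)(1.171) = 74.0 °C

T = 74.0 °C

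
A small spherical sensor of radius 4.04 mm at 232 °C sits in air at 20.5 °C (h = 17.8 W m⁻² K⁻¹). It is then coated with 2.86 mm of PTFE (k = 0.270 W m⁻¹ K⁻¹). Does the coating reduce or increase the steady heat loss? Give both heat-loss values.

Critical radius for a sphere: r_cr = 2k/h = 0.0303 m = 3.03 cm.
Outer radius after coating: r₂ = 0.00404 + 0.00286 = 0.00690 m.
Since r₁ < r_cr and r₂ ≤ r_cr, the coating moves toward the maximum at r_cr — heat loss rises.
Bare: R = 1/(4πr₁²h) = 273.9 K/W; Q = 211.5/273.9 = 0.772 W.
Coated: R = R_cond + R_conv = 124.1 K/W; Q = 211.5/124.1 = 1.70 W.

increases: 0.772 → 1.70 W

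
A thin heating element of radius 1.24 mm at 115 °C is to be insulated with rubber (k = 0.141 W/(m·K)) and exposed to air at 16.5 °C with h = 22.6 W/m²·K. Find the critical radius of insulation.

For a cylinder, r_cr = k_ins/h = 0.141/22.6 = 0.00624 m = 0.624 cm

r_cr = 0.624 cm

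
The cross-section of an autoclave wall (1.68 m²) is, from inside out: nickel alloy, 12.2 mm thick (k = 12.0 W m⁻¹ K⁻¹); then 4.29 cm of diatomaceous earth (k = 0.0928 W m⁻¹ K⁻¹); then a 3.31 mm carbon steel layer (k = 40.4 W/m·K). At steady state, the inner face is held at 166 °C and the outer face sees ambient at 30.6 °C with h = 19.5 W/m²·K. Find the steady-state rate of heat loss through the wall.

Q = 442 W

Resistance network (inner→outer):
  R_nickel alloy = L/(kA) = 0.0122/(12.0·1.68) = 6.052×10^-4 K/W
  R_diatomaceous earth = L/(kA) = 0.0429/(0.0928·1.68) = 0.2752 K/W
  R_carbon steel = L/(kA) = 0.00331/(40.4·1.68) = 4.877×10^-5 K/W
  R_conv,out = 1/(hA) = 1/(19.5·1.68) = 0.03053 K/W
ΣR = 6.052×10^-4 + 0.2752 + 4.877×10^-5 + 0.03053 = 0.3064 K/W
Q = ΔT/ΣR = (166 °C − 30.6 °C)/0.3064 = 442 W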